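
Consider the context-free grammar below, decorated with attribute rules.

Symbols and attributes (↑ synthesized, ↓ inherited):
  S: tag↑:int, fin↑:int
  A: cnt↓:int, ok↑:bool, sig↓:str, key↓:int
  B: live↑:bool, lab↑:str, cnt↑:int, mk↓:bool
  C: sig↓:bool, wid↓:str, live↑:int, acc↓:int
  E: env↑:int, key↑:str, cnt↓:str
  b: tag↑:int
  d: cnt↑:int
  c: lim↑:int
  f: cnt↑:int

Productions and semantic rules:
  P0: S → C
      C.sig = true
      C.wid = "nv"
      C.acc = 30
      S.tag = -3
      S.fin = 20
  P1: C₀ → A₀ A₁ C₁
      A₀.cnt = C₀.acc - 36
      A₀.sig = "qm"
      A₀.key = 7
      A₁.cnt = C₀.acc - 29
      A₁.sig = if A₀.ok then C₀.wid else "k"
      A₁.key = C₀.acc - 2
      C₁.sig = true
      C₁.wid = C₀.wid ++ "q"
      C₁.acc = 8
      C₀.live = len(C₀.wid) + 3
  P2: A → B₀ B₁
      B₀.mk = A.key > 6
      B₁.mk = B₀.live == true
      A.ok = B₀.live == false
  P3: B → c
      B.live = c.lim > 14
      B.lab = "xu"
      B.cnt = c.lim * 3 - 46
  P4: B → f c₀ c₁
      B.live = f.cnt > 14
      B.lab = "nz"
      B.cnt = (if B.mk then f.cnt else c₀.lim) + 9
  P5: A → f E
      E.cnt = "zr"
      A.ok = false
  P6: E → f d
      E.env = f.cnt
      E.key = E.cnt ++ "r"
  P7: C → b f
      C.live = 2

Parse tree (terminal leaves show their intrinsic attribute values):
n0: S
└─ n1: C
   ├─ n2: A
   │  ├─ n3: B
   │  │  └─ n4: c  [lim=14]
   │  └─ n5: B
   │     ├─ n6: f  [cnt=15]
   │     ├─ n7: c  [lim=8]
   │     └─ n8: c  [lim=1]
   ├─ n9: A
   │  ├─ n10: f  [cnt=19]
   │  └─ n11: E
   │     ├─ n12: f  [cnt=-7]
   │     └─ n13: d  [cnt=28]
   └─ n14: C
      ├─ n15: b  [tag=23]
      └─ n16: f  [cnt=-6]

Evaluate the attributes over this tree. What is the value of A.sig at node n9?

1. n1.sig = true  [true]
2. n1.wid = "nv"  ["nv"]
3. n1.acc = 30  [30]
4. n2.cnt = -6  [C₀.acc - 36]
5. n2.sig = "qm"  ["qm"]
6. n2.key = 7  [7]
7. n3.mk = true  [A.key > 6]
8. n4.lim = 14  [terminal]
9. n3.live = false  [c.lim > 14]
10. n3.lab = "xu"  ["xu"]
11. n3.cnt = -4  [c.lim * 3 - 46]
12. n5.mk = false  [B₀.live == true]
13. n6.cnt = 15  [terminal]
14. n7.lim = 8  [terminal]
15. n8.lim = 1  [terminal]
16. n5.live = true  [f.cnt > 14]
17. n5.lab = "nz"  ["nz"]
18. n5.cnt = 17  [(if B.mk then f.cnt else c₀.lim) + 9]
19. n2.ok = true  [B₀.live == false]
20. n9.cnt = 1  [C₀.acc - 29]
21. n9.sig = "nv"  [if A₀.ok then C₀.wid else "k"]
22. n9.key = 28  [C₀.acc - 2]
23. n10.cnt = 19  [terminal]
24. n11.cnt = "zr"  ["zr"]
25. n12.cnt = -7  [terminal]
26. n13.cnt = 28  [terminal]
27. n11.env = -7  [f.cnt]
28. n11.key = "zrr"  [E.cnt ++ "r"]
29. n9.ok = false  [false]
30. n14.sig = true  [true]
31. n14.wid = "nvq"  [C₀.wid ++ "q"]
32. n14.acc = 8  [8]
33. n15.tag = 23  [terminal]
34. n16.cnt = -6  [terminal]
35. n14.live = 2  [2]
36. n1.live = 5  [len(C₀.wid) + 3]
37. n0.tag = -3  [-3]
38. n0.fin = 20  [20]

"nv"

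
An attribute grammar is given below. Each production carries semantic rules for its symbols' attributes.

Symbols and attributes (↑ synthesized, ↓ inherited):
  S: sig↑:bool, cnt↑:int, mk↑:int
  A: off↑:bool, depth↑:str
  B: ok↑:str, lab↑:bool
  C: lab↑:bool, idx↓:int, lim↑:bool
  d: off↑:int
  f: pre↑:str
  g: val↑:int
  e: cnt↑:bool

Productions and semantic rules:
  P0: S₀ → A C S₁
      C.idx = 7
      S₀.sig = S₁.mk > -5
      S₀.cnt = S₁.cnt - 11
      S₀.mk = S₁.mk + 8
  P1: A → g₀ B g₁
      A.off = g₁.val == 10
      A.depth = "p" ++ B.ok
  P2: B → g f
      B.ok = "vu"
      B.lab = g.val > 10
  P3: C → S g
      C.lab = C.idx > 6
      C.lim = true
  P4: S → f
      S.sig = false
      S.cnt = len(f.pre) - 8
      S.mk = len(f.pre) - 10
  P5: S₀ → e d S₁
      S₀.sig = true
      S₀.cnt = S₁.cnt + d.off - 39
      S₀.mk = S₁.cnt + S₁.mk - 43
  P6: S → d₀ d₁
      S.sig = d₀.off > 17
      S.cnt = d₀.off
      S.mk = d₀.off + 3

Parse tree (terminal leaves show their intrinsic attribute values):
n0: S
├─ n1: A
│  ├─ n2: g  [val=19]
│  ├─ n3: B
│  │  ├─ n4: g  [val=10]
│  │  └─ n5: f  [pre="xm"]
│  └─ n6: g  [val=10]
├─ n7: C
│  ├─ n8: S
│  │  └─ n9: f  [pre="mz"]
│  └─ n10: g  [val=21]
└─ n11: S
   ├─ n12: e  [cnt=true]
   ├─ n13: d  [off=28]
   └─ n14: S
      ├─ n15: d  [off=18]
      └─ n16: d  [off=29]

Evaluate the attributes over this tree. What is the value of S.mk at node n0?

1. n2.val = 19  [terminal]
2. n4.val = 10  [terminal]
3. n5.pre = "xm"  [terminal]
4. n3.ok = "vu"  ["vu"]
5. n3.lab = false  [g.val > 10]
6. n6.val = 10  [terminal]
7. n1.off = true  [g₁.val == 10]
8. n1.depth = "pvu"  ["p" ++ B.ok]
9. n7.idx = 7  [7]
10. n9.pre = "mz"  [terminal]
11. n8.sig = false  [false]
12. n8.cnt = -6  [len(f.pre) - 8]
13. n8.mk = -8  [len(f.pre) - 10]
14. n10.val = 21  [terminal]
15. n7.lab = true  [C.idx > 6]
16. n7.lim = true  [true]
17. n12.cnt = true  [terminal]
18. n13.off = 28  [terminal]
19. n15.off = 18  [terminal]
20. n16.off = 29  [terminal]
21. n14.sig = true  [d₀.off > 17]
22. n14.cnt = 18  [d₀.off]
23. n14.mk = 21  [d₀.off + 3]
24. n11.sig = true  [true]
25. n11.cnt = 7  [S₁.cnt + d.off - 39]
26. n11.mk = -4  [S₁.cnt + S₁.mk - 43]
27. n0.sig = true  [S₁.mk > -5]
28. n0.cnt = -4  [S₁.cnt - 11]
29. n0.mk = 4  [S₁.mk + 8]

4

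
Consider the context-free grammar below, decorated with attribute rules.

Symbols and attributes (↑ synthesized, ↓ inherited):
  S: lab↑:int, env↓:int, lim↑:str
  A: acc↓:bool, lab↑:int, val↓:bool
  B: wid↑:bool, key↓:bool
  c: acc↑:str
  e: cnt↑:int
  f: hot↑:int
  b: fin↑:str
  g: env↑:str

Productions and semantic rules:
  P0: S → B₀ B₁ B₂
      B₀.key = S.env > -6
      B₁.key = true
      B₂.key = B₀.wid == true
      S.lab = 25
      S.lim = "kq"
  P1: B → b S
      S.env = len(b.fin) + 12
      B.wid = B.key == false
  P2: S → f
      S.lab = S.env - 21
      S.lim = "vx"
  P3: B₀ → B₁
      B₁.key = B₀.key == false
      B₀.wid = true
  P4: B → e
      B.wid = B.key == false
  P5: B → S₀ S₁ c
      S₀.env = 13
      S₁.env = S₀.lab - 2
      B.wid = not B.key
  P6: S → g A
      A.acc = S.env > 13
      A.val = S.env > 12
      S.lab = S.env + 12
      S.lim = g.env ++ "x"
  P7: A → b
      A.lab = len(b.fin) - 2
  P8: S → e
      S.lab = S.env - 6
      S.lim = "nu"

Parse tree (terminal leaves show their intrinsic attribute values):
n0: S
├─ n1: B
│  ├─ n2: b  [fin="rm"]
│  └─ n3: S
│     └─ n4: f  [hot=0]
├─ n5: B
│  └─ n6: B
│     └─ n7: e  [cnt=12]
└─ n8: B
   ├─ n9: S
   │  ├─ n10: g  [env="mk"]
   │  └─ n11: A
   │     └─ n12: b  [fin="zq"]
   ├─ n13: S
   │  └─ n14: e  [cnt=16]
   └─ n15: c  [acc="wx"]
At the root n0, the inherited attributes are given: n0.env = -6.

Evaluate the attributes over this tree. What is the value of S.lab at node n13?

1. n0.env = -6  [given at root]
2. n1.key = false  [S.env > -6]
3. n2.fin = "rm"  [terminal]
4. n3.env = 14  [len(b.fin) + 12]
5. n4.hot = 0  [terminal]
6. n3.lab = -7  [S.env - 21]
7. n3.lim = "vx"  ["vx"]
8. n1.wid = true  [B.key == false]
9. n5.key = true  [true]
10. n6.key = false  [B₀.key == false]
11. n7.cnt = 12  [terminal]
12. n6.wid = true  [B.key == false]
13. n5.wid = true  [true]
14. n8.key = true  [B₀.wid == true]
15. n9.env = 13  [13]
16. n10.env = "mk"  [terminal]
17. n11.acc = false  [S.env > 13]
18. n11.val = true  [S.env > 12]
19. n12.fin = "zq"  [terminal]
20. n11.lab = 0  [len(b.fin) - 2]
21. n9.lab = 25  [S.env + 12]
22. n9.lim = "mkx"  [g.env ++ "x"]
23. n13.env = 23  [S₀.lab - 2]
24. n14.cnt = 16  [terminal]
25. n13.lab = 17  [S.env - 6]
26. n13.lim = "nu"  ["nu"]
27. n15.acc = "wx"  [terminal]
28. n8.wid = false  [not B.key]
29. n0.lab = 25  [25]
30. n0.lim = "kq"  ["kq"]

17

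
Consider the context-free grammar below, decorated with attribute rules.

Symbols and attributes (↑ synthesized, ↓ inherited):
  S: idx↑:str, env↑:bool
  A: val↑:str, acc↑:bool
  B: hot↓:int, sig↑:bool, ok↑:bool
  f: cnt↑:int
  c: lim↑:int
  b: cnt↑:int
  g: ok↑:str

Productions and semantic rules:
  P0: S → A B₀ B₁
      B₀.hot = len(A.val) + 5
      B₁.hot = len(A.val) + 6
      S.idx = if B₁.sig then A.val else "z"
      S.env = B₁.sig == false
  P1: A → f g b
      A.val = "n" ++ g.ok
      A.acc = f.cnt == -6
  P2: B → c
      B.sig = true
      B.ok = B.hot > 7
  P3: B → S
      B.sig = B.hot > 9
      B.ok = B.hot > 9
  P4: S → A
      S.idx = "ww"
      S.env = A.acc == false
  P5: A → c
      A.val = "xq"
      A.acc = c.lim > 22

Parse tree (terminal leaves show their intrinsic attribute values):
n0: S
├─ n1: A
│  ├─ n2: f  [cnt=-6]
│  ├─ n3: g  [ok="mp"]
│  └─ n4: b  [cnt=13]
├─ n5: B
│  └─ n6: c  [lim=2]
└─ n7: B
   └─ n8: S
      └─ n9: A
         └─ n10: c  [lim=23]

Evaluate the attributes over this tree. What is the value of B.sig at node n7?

false

1. n2.cnt = -6  [terminal]
2. n3.ok = "mp"  [terminal]
3. n4.cnt = 13  [terminal]
4. n1.val = "nmp"  ["n" ++ g.ok]
5. n1.acc = true  [f.cnt == -6]
6. n5.hot = 8  [len(A.val) + 5]
7. n6.lim = 2  [terminal]
8. n5.sig = true  [true]
9. n5.ok = true  [B.hot > 7]
10. n7.hot = 9  [len(A.val) + 6]
11. n10.lim = 23  [terminal]
12. n9.val = "xq"  ["xq"]
13. n9.acc = true  [c.lim > 22]
14. n8.idx = "ww"  ["ww"]
15. n8.env = false  [A.acc == false]
16. n7.sig = false  [B.hot > 9]
17. n7.ok = false  [B.hot > 9]
18. n0.idx = "z"  [if B₁.sig then A.val else "z"]
19. n0.env = true  [B₁.sig == false]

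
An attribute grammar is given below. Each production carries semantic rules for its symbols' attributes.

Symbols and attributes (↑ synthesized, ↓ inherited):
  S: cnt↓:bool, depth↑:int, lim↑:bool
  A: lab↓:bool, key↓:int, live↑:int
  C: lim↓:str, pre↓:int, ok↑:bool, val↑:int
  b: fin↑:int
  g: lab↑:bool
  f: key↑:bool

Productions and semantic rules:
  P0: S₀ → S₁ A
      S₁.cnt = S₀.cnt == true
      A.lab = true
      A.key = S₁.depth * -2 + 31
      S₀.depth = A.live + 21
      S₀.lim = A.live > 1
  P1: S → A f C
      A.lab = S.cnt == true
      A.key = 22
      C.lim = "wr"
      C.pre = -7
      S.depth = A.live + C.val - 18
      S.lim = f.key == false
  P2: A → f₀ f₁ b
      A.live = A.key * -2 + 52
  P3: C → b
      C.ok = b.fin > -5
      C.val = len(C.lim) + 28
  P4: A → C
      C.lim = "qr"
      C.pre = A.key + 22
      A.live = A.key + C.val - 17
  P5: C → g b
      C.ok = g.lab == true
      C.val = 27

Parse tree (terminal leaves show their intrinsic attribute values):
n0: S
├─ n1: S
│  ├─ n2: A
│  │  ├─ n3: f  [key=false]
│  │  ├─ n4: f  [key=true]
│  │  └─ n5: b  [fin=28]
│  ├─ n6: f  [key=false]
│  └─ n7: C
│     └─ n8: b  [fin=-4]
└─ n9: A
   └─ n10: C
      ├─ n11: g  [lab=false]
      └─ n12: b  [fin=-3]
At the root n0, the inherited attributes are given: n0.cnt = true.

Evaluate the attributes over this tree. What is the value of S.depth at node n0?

22

1. n0.cnt = true  [given at root]
2. n1.cnt = true  [S₀.cnt == true]
3. n2.lab = true  [S.cnt == true]
4. n2.key = 22  [22]
5. n3.key = false  [terminal]
6. n4.key = true  [terminal]
7. n5.fin = 28  [terminal]
8. n2.live = 8  [A.key * -2 + 52]
9. n6.key = false  [terminal]
10. n7.lim = "wr"  ["wr"]
11. n7.pre = -7  [-7]
12. n8.fin = -4  [terminal]
13. n7.ok = true  [b.fin > -5]
14. n7.val = 30  [len(C.lim) + 28]
15. n1.depth = 20  [A.live + C.val - 18]
16. n1.lim = true  [f.key == false]
17. n9.lab = true  [true]
18. n9.key = -9  [S₁.depth * -2 + 31]
19. n10.lim = "qr"  ["qr"]
20. n10.pre = 13  [A.key + 22]
21. n11.lab = false  [terminal]
22. n12.fin = -3  [terminal]
23. n10.ok = false  [g.lab == true]
24. n10.val = 27  [27]
25. n9.live = 1  [A.key + C.val - 17]
26. n0.depth = 22  [A.live + 21]
27. n0.lim = false  [A.live > 1]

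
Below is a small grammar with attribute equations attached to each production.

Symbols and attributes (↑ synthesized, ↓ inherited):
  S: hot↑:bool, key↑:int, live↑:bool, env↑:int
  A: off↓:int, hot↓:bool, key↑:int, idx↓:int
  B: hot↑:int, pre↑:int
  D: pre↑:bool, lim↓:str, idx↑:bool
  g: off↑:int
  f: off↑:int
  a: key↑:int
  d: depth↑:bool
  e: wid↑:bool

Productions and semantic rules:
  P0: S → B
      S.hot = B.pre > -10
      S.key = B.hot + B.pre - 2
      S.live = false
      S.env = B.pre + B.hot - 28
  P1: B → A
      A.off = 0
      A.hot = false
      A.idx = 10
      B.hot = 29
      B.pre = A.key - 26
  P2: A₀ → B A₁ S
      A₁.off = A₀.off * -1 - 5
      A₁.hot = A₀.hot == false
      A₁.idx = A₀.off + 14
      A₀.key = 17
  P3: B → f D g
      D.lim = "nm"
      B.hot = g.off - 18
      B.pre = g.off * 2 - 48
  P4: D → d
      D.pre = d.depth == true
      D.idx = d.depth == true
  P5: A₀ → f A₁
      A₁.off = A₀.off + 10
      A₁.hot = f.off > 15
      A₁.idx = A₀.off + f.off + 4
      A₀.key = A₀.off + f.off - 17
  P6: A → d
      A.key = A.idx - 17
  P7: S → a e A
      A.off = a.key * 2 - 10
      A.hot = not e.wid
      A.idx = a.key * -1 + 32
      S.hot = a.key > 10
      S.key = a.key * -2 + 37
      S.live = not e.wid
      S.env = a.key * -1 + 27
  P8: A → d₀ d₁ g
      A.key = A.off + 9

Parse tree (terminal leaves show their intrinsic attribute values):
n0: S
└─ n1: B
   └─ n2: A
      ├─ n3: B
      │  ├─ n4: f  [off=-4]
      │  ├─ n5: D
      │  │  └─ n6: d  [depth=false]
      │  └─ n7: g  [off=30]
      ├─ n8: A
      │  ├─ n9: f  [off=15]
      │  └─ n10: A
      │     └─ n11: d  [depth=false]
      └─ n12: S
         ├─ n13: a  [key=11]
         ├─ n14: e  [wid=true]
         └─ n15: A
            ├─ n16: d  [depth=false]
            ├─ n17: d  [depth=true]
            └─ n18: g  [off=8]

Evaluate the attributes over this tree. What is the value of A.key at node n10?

-3

1. n2.off = 0  [0]
2. n2.hot = false  [false]
3. n2.idx = 10  [10]
4. n4.off = -4  [terminal]
5. n5.lim = "nm"  ["nm"]
6. n6.depth = false  [terminal]
7. n5.pre = false  [d.depth == true]
8. n5.idx = false  [d.depth == true]
9. n7.off = 30  [terminal]
10. n3.hot = 12  [g.off - 18]
11. n3.pre = 12  [g.off * 2 - 48]
12. n8.off = -5  [A₀.off * -1 - 5]
13. n8.hot = true  [A₀.hot == false]
14. n8.idx = 14  [A₀.off + 14]
15. n9.off = 15  [terminal]
16. n10.off = 5  [A₀.off + 10]
17. n10.hot = false  [f.off > 15]
18. n10.idx = 14  [A₀.off + f.off + 4]
19. n11.depth = false  [terminal]
20. n10.key = -3  [A.idx - 17]
21. n8.key = -7  [A₀.off + f.off - 17]
22. n13.key = 11  [terminal]
23. n14.wid = true  [terminal]
24. n15.off = 12  [a.key * 2 - 10]
25. n15.hot = false  [not e.wid]
26. n15.idx = 21  [a.key * -1 + 32]
27. n16.depth = false  [terminal]
28. n17.depth = true  [terminal]
29. n18.off = 8  [terminal]
30. n15.key = 21  [A.off + 9]
31. n12.hot = true  [a.key > 10]
32. n12.key = 15  [a.key * -2 + 37]
33. n12.live = false  [not e.wid]
34. n12.env = 16  [a.key * -1 + 27]
35. n2.key = 17  [17]
36. n1.hot = 29  [29]
37. n1.pre = -9  [A.key - 26]
38. n0.hot = true  [B.pre > -10]
39. n0.key = 18  [B.hot + B.pre - 2]
40. n0.live = false  [false]
41. n0.env = -8  [B.pre + B.hot - 28]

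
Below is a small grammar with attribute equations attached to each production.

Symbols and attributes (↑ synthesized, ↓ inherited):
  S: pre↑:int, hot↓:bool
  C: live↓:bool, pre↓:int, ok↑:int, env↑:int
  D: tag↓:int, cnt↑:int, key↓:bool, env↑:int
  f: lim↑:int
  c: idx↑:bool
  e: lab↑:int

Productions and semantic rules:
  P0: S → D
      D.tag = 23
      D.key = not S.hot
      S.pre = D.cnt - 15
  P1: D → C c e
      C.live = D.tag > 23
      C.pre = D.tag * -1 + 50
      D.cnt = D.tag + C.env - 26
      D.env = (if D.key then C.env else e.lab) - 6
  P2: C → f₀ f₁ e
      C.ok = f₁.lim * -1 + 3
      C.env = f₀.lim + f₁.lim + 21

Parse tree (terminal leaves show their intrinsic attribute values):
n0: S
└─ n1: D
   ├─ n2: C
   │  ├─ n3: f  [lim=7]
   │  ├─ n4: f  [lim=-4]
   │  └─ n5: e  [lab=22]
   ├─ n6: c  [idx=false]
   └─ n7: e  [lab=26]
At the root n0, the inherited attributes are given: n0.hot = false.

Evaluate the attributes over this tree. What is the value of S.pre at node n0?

6

1. n0.hot = false  [given at root]
2. n1.tag = 23  [23]
3. n1.key = true  [not S.hot]
4. n2.live = false  [D.tag > 23]
5. n2.pre = 27  [D.tag * -1 + 50]
6. n3.lim = 7  [terminal]
7. n4.lim = -4  [terminal]
8. n5.lab = 22  [terminal]
9. n2.ok = 7  [f₁.lim * -1 + 3]
10. n2.env = 24  [f₀.lim + f₁.lim + 21]
11. n6.idx = false  [terminal]
12. n7.lab = 26  [terminal]
13. n1.cnt = 21  [D.tag + C.env - 26]
14. n1.env = 18  [(if D.key then C.env else e.lab) - 6]
15. n0.pre = 6  [D.cnt - 15]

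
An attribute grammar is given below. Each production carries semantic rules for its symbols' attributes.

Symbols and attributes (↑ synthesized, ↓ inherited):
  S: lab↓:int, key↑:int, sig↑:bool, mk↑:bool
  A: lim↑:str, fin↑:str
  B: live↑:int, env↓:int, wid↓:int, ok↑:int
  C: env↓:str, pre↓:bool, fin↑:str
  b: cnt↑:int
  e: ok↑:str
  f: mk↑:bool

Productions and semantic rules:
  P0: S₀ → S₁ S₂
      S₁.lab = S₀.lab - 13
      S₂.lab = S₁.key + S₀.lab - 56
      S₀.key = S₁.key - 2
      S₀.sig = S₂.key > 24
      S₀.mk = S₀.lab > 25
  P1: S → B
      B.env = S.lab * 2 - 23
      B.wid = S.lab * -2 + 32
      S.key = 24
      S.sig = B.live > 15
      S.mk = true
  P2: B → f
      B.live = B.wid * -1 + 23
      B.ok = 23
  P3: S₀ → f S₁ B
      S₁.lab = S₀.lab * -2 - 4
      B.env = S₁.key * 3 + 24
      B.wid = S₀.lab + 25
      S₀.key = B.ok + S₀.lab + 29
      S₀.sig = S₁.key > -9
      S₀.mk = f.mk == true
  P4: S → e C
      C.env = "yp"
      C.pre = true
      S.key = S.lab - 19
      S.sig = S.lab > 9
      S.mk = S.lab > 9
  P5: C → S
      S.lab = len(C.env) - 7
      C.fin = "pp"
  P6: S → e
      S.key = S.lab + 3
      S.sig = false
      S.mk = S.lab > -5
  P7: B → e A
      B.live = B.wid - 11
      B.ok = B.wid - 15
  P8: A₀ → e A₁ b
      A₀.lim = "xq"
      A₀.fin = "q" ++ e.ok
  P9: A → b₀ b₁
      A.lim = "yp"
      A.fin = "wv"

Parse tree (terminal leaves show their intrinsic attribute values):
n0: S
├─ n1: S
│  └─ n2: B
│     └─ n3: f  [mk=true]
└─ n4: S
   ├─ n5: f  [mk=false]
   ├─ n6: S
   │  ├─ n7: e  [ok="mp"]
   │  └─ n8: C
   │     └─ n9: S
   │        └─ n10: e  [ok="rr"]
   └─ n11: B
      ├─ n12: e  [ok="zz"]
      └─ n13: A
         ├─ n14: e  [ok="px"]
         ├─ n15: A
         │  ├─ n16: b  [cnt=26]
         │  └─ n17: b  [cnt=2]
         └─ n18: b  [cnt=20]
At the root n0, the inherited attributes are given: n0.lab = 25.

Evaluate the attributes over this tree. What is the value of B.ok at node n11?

3

1. n0.lab = 25  [given at root]
2. n1.lab = 12  [S₀.lab - 13]
3. n2.env = 1  [S.lab * 2 - 23]
4. n2.wid = 8  [S.lab * -2 + 32]
5. n3.mk = true  [terminal]
6. n2.live = 15  [B.wid * -1 + 23]
7. n2.ok = 23  [23]
8. n1.key = 24  [24]
9. n1.sig = false  [B.live > 15]
10. n1.mk = true  [true]
11. n4.lab = -7  [S₁.key + S₀.lab - 56]
12. n5.mk = false  [terminal]
13. n6.lab = 10  [S₀.lab * -2 - 4]
14. n7.ok = "mp"  [terminal]
15. n8.env = "yp"  ["yp"]
16. n8.pre = true  [true]
17. n9.lab = -5  [len(C.env) - 7]
18. n10.ok = "rr"  [terminal]
19. n9.key = -2  [S.lab + 3]
20. n9.sig = false  [false]
21. n9.mk = false  [S.lab > -5]
22. n8.fin = "pp"  ["pp"]
23. n6.key = -9  [S.lab - 19]
24. n6.sig = true  [S.lab > 9]
25. n6.mk = true  [S.lab > 9]
26. n11.env = -3  [S₁.key * 3 + 24]
27. n11.wid = 18  [S₀.lab + 25]
28. n12.ok = "zz"  [terminal]
29. n14.ok = "px"  [terminal]
30. n16.cnt = 26  [terminal]
31. n17.cnt = 2  [terminal]
32. n15.lim = "yp"  ["yp"]
33. n15.fin = "wv"  ["wv"]
34. n18.cnt = 20  [terminal]
35. n13.lim = "xq"  ["xq"]
36. n13.fin = "qpx"  ["q" ++ e.ok]
37. n11.live = 7  [B.wid - 11]
38. n11.ok = 3  [B.wid - 15]
39. n4.key = 25  [B.ok + S₀.lab + 29]
40. n4.sig = false  [S₁.key > -9]
41. n4.mk = false  [f.mk == true]
42. n0.key = 22  [S₁.key - 2]
43. n0.sig = true  [S₂.key > 24]
44. n0.mk = false  [S₀.lab > 25]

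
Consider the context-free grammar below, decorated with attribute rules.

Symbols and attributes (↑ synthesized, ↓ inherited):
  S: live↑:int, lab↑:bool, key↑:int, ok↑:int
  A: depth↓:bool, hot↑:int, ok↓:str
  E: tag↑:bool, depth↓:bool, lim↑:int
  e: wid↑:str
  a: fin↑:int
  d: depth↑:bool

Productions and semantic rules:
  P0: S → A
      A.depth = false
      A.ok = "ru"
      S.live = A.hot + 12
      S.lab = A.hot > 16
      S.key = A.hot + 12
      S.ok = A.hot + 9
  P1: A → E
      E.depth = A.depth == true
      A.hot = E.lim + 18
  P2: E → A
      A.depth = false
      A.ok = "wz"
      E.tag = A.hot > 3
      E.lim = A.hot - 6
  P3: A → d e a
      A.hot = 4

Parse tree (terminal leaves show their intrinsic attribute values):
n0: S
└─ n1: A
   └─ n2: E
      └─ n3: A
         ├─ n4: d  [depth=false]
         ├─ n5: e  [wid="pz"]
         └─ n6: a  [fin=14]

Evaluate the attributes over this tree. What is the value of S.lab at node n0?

false

1. n1.depth = false  [false]
2. n1.ok = "ru"  ["ru"]
3. n2.depth = false  [A.depth == true]
4. n3.depth = false  [false]
5. n3.ok = "wz"  ["wz"]
6. n4.depth = false  [terminal]
7. n5.wid = "pz"  [terminal]
8. n6.fin = 14  [terminal]
9. n3.hot = 4  [4]
10. n2.tag = true  [A.hot > 3]
11. n2.lim = -2  [A.hot - 6]
12. n1.hot = 16  [E.lim + 18]
13. n0.live = 28  [A.hot + 12]
14. n0.lab = false  [A.hot > 16]
15. n0.key = 28  [A.hot + 12]
16. n0.ok = 25  [A.hot + 9]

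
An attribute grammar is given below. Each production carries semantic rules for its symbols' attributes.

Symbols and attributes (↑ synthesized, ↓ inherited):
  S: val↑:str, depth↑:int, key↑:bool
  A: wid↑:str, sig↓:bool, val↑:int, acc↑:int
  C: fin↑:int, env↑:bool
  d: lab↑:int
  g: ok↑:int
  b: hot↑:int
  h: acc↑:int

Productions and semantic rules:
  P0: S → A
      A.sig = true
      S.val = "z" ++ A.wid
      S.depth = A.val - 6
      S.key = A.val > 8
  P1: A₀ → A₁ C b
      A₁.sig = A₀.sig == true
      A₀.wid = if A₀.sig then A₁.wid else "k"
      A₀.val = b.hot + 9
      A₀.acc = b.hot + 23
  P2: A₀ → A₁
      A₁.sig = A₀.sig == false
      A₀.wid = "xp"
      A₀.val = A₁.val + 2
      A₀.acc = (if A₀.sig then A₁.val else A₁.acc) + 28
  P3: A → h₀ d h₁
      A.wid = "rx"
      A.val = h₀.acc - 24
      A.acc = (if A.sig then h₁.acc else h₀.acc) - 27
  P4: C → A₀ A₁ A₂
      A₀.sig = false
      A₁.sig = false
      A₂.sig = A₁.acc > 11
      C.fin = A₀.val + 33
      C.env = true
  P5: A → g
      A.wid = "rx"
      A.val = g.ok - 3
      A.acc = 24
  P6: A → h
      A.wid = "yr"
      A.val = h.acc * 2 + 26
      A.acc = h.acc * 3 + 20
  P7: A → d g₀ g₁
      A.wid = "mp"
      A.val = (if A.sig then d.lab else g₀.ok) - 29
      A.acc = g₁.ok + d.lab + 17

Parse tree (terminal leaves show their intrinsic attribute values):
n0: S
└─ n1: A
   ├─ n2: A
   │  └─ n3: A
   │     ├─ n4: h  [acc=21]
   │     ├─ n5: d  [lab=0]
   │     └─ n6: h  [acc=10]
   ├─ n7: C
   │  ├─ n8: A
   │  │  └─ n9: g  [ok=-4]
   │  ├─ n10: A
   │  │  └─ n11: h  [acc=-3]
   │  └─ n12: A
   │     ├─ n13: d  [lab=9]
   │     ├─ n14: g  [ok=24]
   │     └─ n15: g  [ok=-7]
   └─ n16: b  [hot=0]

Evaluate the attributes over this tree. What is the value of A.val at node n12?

1. n1.sig = true  [true]
2. n2.sig = true  [A₀.sig == true]
3. n3.sig = false  [A₀.sig == false]
4. n4.acc = 21  [terminal]
5. n5.lab = 0  [terminal]
6. n6.acc = 10  [terminal]
7. n3.wid = "rx"  ["rx"]
8. n3.val = -3  [h₀.acc - 24]
9. n3.acc = -6  [(if A.sig then h₁.acc else h₀.acc) - 27]
10. n2.wid = "xp"  ["xp"]
11. n2.val = -1  [A₁.val + 2]
12. n2.acc = 25  [(if A₀.sig then A₁.val else A₁.acc) + 28]
13. n8.sig = false  [false]
14. n9.ok = -4  [terminal]
15. n8.wid = "rx"  ["rx"]
16. n8.val = -7  [g.ok - 3]
17. n8.acc = 24  [24]
18. n10.sig = false  [false]
19. n11.acc = -3  [terminal]
20. n10.wid = "yr"  ["yr"]
21. n10.val = 20  [h.acc * 2 + 26]
22. n10.acc = 11  [h.acc * 3 + 20]
23. n12.sig = false  [A₁.acc > 11]
24. n13.lab = 9  [terminal]
25. n14.ok = 24  [terminal]
26. n15.ok = -7  [terminal]
27. n12.wid = "mp"  ["mp"]
28. n12.val = -5  [(if A.sig then d.lab else g₀.ok) - 29]
29. n12.acc = 19  [g₁.ok + d.lab + 17]
30. n7.fin = 26  [A₀.val + 33]
31. n7.env = true  [true]
32. n16.hot = 0  [terminal]
33. n1.wid = "xp"  [if A₀.sig then A₁.wid else "k"]
34. n1.val = 9  [b.hot + 9]
35. n1.acc = 23  [b.hot + 23]
36. n0.val = "zxp"  ["z" ++ A.wid]
37. n0.depth = 3  [A.val - 6]
38. n0.key = true  [A.val > 8]

-5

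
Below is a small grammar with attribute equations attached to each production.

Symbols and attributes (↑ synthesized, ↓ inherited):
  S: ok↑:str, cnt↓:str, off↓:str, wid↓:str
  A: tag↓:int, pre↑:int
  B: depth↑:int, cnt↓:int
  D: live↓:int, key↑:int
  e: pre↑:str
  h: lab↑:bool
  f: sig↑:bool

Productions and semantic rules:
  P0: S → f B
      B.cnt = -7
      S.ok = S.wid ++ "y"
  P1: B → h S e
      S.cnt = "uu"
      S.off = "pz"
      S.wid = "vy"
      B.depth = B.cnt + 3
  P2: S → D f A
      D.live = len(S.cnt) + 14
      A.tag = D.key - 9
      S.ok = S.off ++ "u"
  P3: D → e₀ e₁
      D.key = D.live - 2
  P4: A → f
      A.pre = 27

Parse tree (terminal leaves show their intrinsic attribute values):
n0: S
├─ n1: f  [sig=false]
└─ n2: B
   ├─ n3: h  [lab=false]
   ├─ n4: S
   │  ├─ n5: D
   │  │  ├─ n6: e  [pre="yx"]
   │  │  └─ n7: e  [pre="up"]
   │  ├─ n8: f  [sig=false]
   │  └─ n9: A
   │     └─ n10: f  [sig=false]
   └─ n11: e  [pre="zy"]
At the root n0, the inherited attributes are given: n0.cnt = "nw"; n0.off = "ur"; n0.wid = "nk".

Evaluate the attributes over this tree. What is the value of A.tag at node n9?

1. n0.cnt = "nw"  [given at root]
2. n0.off = "ur"  [given at root]
3. n0.wid = "nk"  [given at root]
4. n1.sig = false  [terminal]
5. n2.cnt = -7  [-7]
6. n3.lab = false  [terminal]
7. n4.cnt = "uu"  ["uu"]
8. n4.off = "pz"  ["pz"]
9. n4.wid = "vy"  ["vy"]
10. n5.live = 16  [len(S.cnt) + 14]
11. n6.pre = "yx"  [terminal]
12. n7.pre = "up"  [terminal]
13. n5.key = 14  [D.live - 2]
14. n8.sig = false  [terminal]
15. n9.tag = 5  [D.key - 9]
16. n10.sig = false  [terminal]
17. n9.pre = 27  [27]
18. n4.ok = "pzu"  [S.off ++ "u"]
19. n11.pre = "zy"  [terminal]
20. n2.depth = -4  [B.cnt + 3]
21. n0.ok = "nky"  [S.wid ++ "y"]

5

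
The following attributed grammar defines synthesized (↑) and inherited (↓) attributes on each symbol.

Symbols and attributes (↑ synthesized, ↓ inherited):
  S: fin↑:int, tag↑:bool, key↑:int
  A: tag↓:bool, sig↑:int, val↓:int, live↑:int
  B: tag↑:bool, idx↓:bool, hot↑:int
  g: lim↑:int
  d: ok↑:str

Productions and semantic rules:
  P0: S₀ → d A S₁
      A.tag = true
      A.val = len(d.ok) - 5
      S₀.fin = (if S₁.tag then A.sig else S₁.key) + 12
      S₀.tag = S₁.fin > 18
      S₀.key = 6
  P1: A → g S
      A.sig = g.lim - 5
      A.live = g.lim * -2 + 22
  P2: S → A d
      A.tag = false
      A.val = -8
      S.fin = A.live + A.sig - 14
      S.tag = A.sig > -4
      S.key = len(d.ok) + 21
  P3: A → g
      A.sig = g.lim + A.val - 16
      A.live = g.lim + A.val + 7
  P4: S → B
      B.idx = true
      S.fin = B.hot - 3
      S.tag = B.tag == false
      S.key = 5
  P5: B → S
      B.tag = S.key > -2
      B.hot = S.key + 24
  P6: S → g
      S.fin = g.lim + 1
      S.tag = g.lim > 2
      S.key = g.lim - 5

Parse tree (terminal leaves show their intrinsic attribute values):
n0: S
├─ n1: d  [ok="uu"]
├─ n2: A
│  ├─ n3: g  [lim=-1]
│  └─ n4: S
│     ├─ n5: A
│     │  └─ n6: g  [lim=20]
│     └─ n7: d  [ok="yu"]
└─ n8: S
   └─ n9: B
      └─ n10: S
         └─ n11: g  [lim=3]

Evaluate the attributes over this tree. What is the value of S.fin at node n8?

1. n1.ok = "uu"  [terminal]
2. n2.tag = true  [true]
3. n2.val = -3  [len(d.ok) - 5]
4. n3.lim = -1  [terminal]
5. n5.tag = false  [false]
6. n5.val = -8  [-8]
7. n6.lim = 20  [terminal]
8. n5.sig = -4  [g.lim + A.val - 16]
9. n5.live = 19  [g.lim + A.val + 7]
10. n7.ok = "yu"  [terminal]
11. n4.fin = 1  [A.live + A.sig - 14]
12. n4.tag = false  [A.sig > -4]
13. n4.key = 23  [len(d.ok) + 21]
14. n2.sig = -6  [g.lim - 5]
15. n2.live = 24  [g.lim * -2 + 22]
16. n9.idx = true  [true]
17. n11.lim = 3  [terminal]
18. n10.fin = 4  [g.lim + 1]
19. n10.tag = true  [g.lim > 2]
20. n10.key = -2  [g.lim - 5]
21. n9.tag = false  [S.key > -2]
22. n9.hot = 22  [S.key + 24]
23. n8.fin = 19  [B.hot - 3]
24. n8.tag = true  [B.tag == false]
25. n8.key = 5  [5]
26. n0.fin = 6  [(if S₁.tag then A.sig else S₁.key) + 12]
27. n0.tag = true  [S₁.fin > 18]
28. n0.key = 6  [6]

19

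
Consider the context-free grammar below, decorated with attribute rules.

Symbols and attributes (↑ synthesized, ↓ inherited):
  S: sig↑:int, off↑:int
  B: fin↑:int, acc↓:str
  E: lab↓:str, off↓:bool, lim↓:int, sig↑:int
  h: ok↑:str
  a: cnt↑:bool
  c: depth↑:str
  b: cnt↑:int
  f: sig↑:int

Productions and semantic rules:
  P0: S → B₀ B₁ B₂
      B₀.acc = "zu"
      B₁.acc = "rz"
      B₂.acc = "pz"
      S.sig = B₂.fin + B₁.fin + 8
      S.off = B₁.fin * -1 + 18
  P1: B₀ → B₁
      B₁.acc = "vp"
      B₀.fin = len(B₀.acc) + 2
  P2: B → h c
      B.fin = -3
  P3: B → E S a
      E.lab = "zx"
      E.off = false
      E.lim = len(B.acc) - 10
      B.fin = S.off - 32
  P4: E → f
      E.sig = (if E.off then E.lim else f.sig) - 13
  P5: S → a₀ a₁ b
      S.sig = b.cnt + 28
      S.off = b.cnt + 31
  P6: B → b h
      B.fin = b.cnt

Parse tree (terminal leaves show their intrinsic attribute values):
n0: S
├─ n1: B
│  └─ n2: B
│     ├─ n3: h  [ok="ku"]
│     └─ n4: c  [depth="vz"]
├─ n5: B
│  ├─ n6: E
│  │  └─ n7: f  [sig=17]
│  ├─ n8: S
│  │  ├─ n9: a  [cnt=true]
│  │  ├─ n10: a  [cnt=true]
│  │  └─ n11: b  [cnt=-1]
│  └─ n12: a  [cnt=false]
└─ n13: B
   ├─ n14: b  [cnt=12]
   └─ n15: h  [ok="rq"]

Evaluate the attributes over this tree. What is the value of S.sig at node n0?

18

1. n1.acc = "zu"  ["zu"]
2. n2.acc = "vp"  ["vp"]
3. n3.ok = "ku"  [terminal]
4. n4.depth = "vz"  [terminal]
5. n2.fin = -3  [-3]
6. n1.fin = 4  [len(B₀.acc) + 2]
7. n5.acc = "rz"  ["rz"]
8. n6.lab = "zx"  ["zx"]
9. n6.off = false  [false]
10. n6.lim = -8  [len(B.acc) - 10]
11. n7.sig = 17  [terminal]
12. n6.sig = 4  [(if E.off then E.lim else f.sig) - 13]
13. n9.cnt = true  [terminal]
14. n10.cnt = true  [terminal]
15. n11.cnt = -1  [terminal]
16. n8.sig = 27  [b.cnt + 28]
17. n8.off = 30  [b.cnt + 31]
18. n12.cnt = false  [terminal]
19. n5.fin = -2  [S.off - 32]
20. n13.acc = "pz"  ["pz"]
21. n14.cnt = 12  [terminal]
22. n15.ok = "rq"  [terminal]
23. n13.fin = 12  [b.cnt]
24. n0.sig = 18  [B₂.fin + B₁.fin + 8]
25. n0.off = 20  [B₁.fin * -1 + 18]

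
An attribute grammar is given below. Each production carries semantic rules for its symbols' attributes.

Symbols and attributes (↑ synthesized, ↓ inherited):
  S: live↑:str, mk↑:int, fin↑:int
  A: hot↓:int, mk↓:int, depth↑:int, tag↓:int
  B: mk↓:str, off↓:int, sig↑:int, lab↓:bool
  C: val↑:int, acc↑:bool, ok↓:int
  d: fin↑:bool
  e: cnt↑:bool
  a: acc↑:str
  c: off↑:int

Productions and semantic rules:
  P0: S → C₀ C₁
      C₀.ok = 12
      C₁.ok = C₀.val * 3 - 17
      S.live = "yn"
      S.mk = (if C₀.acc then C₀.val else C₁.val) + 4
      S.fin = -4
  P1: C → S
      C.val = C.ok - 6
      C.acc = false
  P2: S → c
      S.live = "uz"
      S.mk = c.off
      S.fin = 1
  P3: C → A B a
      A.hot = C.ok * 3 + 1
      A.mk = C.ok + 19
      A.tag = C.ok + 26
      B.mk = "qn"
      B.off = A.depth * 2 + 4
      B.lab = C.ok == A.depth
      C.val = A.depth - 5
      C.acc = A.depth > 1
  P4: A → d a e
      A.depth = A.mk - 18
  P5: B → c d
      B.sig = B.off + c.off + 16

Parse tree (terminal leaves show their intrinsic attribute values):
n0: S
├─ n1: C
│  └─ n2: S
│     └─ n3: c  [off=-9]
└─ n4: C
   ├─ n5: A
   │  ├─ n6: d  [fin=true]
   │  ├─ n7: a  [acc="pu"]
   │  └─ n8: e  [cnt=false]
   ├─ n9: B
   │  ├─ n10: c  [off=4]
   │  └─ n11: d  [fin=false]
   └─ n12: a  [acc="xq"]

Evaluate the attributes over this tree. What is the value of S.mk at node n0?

1. n1.ok = 12  [12]
2. n3.off = -9  [terminal]
3. n2.live = "uz"  ["uz"]
4. n2.mk = -9  [c.off]
5. n2.fin = 1  [1]
6. n1.val = 6  [C.ok - 6]
7. n1.acc = false  [false]
8. n4.ok = 1  [C₀.val * 3 - 17]
9. n5.hot = 4  [C.ok * 3 + 1]
10. n5.mk = 20  [C.ok + 19]
11. n5.tag = 27  [C.ok + 26]
12. n6.fin = true  [terminal]
13. n7.acc = "pu"  [terminal]
14. n8.cnt = false  [terminal]
15. n5.depth = 2  [A.mk - 18]
16. n9.mk = "qn"  ["qn"]
17. n9.off = 8  [A.depth * 2 + 4]
18. n9.lab = false  [C.ok == A.depth]
19. n10.off = 4  [terminal]
20. n11.fin = false  [terminal]
21. n9.sig = 28  [B.off + c.off + 16]
22. n12.acc = "xq"  [terminal]
23. n4.val = -3  [A.depth - 5]
24. n4.acc = true  [A.depth > 1]
25. n0.live = "yn"  ["yn"]
26. n0.mk = 1  [(if C₀.acc then C₀.val else C₁.val) + 4]
27. n0.fin = -4  [-4]

1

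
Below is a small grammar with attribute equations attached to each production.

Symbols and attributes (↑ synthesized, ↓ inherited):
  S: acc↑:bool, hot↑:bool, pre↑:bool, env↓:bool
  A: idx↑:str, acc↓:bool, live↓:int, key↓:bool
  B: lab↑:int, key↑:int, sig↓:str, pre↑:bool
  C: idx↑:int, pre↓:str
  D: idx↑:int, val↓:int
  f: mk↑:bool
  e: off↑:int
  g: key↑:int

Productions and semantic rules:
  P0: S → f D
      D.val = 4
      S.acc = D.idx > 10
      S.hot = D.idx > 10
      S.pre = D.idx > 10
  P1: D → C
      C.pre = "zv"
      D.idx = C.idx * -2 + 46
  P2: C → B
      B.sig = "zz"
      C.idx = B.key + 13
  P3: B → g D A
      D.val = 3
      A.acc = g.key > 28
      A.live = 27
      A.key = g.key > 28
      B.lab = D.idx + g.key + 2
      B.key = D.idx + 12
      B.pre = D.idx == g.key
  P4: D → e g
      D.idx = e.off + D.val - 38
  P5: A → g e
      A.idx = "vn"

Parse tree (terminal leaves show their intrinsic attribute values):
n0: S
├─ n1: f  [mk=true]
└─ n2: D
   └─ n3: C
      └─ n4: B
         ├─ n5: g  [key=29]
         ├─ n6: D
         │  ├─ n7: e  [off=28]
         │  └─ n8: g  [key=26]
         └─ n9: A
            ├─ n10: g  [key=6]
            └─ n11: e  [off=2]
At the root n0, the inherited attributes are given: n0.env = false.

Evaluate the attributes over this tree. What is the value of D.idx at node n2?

1. n0.env = false  [given at root]
2. n1.mk = true  [terminal]
3. n2.val = 4  [4]
4. n3.pre = "zv"  ["zv"]
5. n4.sig = "zz"  ["zz"]
6. n5.key = 29  [terminal]
7. n6.val = 3  [3]
8. n7.off = 28  [terminal]
9. n8.key = 26  [terminal]
10. n6.idx = -7  [e.off + D.val - 38]
11. n9.acc = true  [g.key > 28]
12. n9.live = 27  [27]
13. n9.key = true  [g.key > 28]
14. n10.key = 6  [terminal]
15. n11.off = 2  [terminal]
16. n9.idx = "vn"  ["vn"]
17. n4.lab = 24  [D.idx + g.key + 2]
18. n4.key = 5  [D.idx + 12]
19. n4.pre = false  [D.idx == g.key]
20. n3.idx = 18  [B.key + 13]
21. n2.idx = 10  [C.idx * -2 + 46]
22. n0.acc = false  [D.idx > 10]
23. n0.hot = false  [D.idx > 10]
24. n0.pre = false  [D.idx > 10]

10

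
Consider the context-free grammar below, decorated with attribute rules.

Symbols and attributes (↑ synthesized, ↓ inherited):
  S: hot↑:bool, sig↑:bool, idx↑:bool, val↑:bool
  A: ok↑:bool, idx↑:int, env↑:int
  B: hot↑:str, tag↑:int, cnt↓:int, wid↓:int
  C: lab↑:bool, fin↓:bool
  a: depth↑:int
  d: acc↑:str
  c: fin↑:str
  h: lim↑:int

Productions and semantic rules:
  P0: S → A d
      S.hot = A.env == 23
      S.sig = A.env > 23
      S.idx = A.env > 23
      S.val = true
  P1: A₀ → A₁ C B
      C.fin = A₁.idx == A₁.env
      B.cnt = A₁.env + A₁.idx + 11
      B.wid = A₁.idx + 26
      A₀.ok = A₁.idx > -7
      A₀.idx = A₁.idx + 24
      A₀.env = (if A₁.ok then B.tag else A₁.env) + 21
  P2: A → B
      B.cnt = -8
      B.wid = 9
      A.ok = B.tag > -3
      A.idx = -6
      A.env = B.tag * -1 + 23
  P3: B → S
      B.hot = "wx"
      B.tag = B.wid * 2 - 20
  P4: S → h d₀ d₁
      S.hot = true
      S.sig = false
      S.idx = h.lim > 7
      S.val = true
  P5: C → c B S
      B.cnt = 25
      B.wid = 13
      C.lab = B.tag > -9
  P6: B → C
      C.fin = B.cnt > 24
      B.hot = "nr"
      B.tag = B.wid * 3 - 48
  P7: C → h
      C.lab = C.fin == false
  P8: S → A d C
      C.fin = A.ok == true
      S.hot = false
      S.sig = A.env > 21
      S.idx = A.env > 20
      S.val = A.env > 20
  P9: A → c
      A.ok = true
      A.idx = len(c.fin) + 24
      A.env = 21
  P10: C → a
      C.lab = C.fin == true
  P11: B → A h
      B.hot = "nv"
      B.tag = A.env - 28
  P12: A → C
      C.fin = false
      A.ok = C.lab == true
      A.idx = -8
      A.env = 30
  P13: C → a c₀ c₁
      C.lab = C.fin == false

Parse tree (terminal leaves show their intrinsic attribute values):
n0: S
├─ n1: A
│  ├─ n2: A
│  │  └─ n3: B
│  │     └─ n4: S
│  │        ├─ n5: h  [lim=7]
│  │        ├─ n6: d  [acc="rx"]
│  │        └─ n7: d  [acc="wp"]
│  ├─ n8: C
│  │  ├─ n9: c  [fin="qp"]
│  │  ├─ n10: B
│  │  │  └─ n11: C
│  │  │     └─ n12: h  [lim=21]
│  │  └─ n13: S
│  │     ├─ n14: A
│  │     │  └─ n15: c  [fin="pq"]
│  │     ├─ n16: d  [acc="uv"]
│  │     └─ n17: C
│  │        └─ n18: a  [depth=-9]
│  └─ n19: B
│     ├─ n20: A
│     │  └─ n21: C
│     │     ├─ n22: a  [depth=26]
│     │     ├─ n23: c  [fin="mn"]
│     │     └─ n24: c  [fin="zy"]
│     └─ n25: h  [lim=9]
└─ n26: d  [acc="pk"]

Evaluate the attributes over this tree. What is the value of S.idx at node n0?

1. n3.cnt = -8  [-8]
2. n3.wid = 9  [9]
3. n5.lim = 7  [terminal]
4. n6.acc = "rx"  [terminal]
5. n7.acc = "wp"  [terminal]
6. n4.hot = true  [true]
7. n4.sig = false  [false]
8. n4.idx = false  [h.lim > 7]
9. n4.val = true  [true]
10. n3.hot = "wx"  ["wx"]
11. n3.tag = -2  [B.wid * 2 - 20]
12. n2.ok = true  [B.tag > -3]
13. n2.idx = -6  [-6]
14. n2.env = 25  [B.tag * -1 + 23]
15. n8.fin = false  [A₁.idx == A₁.env]
16. n9.fin = "qp"  [terminal]
17. n10.cnt = 25  [25]
18. n10.wid = 13  [13]
19. n11.fin = true  [B.cnt > 24]
20. n12.lim = 21  [terminal]
21. n11.lab = false  [C.fin == false]
22. n10.hot = "nr"  ["nr"]
23. n10.tag = -9  [B.wid * 3 - 48]
24. n15.fin = "pq"  [terminal]
25. n14.ok = true  [true]
26. n14.idx = 26  [len(c.fin) + 24]
27. n14.env = 21  [21]
28. n16.acc = "uv"  [terminal]
29. n17.fin = true  [A.ok == true]
30. n18.depth = -9  [terminal]
31. n17.lab = true  [C.fin == true]
32. n13.hot = false  [false]
33. n13.sig = false  [A.env > 21]
34. n13.idx = true  [A.env > 20]
35. n13.val = true  [A.env > 20]
36. n8.lab = false  [B.tag > -9]
37. n19.cnt = 30  [A₁.env + A₁.idx + 11]
38. n19.wid = 20  [A₁.idx + 26]
39. n21.fin = false  [false]
40. n22.depth = 26  [terminal]
41. n23.fin = "mn"  [terminal]
42. n24.fin = "zy"  [terminal]
43. n21.lab = true  [C.fin == false]
44. n20.ok = true  [C.lab == true]
45. n20.idx = -8  [-8]
46. n20.env = 30  [30]
47. n25.lim = 9  [terminal]
48. n19.hot = "nv"  ["nv"]
49. n19.tag = 2  [A.env - 28]
50. n1.ok = true  [A₁.idx > -7]
51. n1.idx = 18  [A₁.idx + 24]
52. n1.env = 23  [(if A₁.ok then B.tag else A₁.env) + 21]
53. n26.acc = "pk"  [terminal]
54. n0.hot = true  [A.env == 23]
55. n0.sig = false  [A.env > 23]
56. n0.idx = false  [A.env > 23]
57. n0.val = true  [true]

false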